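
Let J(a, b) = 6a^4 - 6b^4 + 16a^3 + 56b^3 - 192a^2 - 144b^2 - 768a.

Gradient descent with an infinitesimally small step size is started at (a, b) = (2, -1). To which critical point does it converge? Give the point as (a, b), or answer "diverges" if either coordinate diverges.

diverges

J is separable, so gradient descent decouples: a follows -∂J/∂a, b follows -∂J/∂b.
∂J/∂a = 24(a - 4)(a + 2)(a + 4); at a=2 this is -1152, so a increases.
∂J/∂b = -24b(b - 4)(b - 3); at b=-1 this is 480, so b decreases.
The b-coordinate has no critical point in that direction and runs off to infinity.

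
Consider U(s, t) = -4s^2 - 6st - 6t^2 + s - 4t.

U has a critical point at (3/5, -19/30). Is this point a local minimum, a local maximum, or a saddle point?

local maximum

The Hessian of U is constant: H = [[-8, -6], [-6, -12]].
det(H) = (-8)·(-12) − (-6)² = 60.
det(H) > 0 and tr(H) = -20 < 0, so H is negative definite and the point is a local maximum.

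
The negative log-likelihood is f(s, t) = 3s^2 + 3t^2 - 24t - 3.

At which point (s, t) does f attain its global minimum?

(0, 4)

f(s,t) separates as P(s) + Q(t) − 3, so its minimum is min P + min Q − 3.
P'(s) = 6s vanishes at s ∈ {0}; Q'(t) = 6(t - 4) vanishes at t ∈ {4}.
Local minima of P (where P''>0): P(0)=0. Local minima of Q: Q(4)=-48.
So the global minimum of f is P(0) + Q(4) − 3 = 0 − 48 − 3 = -51, attained at (0, 4).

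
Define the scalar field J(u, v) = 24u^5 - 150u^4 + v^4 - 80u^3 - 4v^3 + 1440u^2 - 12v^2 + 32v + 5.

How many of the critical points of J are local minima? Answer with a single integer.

J separates as a function of u plus a function of v, so ∇J=0 decouples.
∂J/∂u = 120u(u - 4)(u - 3)(u + 2) = 0 at u ∈ {-2, 0, 3, 4}; ∂J/∂v = 4(v - 4)(v - 1)(v + 2) = 0 at v ∈ {-2, 1, 4}.
The Hessian is diagonal: diag(J_uu, J_vv). Second derivatives: J_uu(-2)=-7200, J_uu(0)=2880, J_uu(3)=-1800, J_uu(4)=2880; J_vv(-2)=72, J_vv(1)=-36, J_vv(4)=72.
Local minima occur where both diagonal entries positive: (0, -2), (0, 4), (4, -2), (4, 4). Count: 4.

4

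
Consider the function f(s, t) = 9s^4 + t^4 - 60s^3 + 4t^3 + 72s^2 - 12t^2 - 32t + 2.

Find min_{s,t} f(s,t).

f(s,t) separates as P(s) + Q(t) + 2, so its minimum is min P + min Q + 2.
P'(s) = 36s(s - 4)(s - 1) vanishes at s ∈ {0, 1, 4}; Q'(t) = 4(t - 2)(t + 1)(t + 4) vanishes at t ∈ {-4, -1, 2}.
Local minima of P (where P''>0): P(0)=0, P(4)=-384. Local minima of Q: Q(-4)=-64, Q(2)=-64.
So the global minimum of f is P(4) + Q(-4) + 2 = -384 − 64 + 2 = -446, attained at (4, -4).

-446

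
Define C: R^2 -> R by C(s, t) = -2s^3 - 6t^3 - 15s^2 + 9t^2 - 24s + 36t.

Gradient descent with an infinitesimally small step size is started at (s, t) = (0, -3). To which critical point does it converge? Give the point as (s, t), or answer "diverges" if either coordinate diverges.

C is separable, so gradient descent decouples: s follows -∂C/∂s, t follows -∂C/∂t.
∂C/∂s = -6(s + 1)(s + 4); at s=0 this is -24, so s increases.
∂C/∂t = -18(t - 2)(t + 1); at t=-3 this is -180, so t increases.
The s-coordinate has no critical point in that direction and runs off to infinity.

diverges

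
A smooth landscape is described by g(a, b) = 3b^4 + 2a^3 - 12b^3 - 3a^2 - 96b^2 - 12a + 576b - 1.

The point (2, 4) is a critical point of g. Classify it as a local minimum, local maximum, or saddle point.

local minimum

The mixed partial ∂²g/∂a∂b is 0, so the Hessian at any point is diag(g_aa, g_bb) = diag(6(2a - 1), 12(3b^2 - 6b - 16)).
At (2, 4): H = diag(18, 96).
Both eigenvalues are positive, so H is positive definite: a local minimum.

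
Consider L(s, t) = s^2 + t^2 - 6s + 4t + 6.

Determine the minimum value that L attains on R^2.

L(s,t) separates as P(s) + Q(t) + 6, so its minimum is min P + min Q + 6.
P'(s) = 2s - 6 vanishes at s ∈ {3}; Q'(t) = 2(t + 2) vanishes at t ∈ {-2}.
Local minima of P (where P''>0): P(3)=-9. Local minima of Q: Q(-2)=-4.
So the global minimum of L is P(3) + Q(-2) + 6 = -9 − 4 + 6 = -7, attained at (3, -2).

-7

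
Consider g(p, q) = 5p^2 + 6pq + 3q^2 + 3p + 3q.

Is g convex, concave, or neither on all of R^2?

convex

g is quadratic, so its Hessian is the constant matrix H = [[10, 6], [6, 6]].
det(H) = 24, tr(H) = 16.
det(H) > 0 and tr(H) > 0, so H is positive definite everywhere: convex.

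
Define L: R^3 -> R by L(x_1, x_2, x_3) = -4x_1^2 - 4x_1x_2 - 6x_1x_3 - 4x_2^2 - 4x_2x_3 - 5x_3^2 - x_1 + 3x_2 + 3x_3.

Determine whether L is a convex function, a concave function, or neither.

concave

L is quadratic, so its Hessian is the constant matrix H = [[-8, -4, -6], [-4, -8, -4], [-6, -4, -10]].
Leading principal minors: -8, 48, -256.
Signs alternate −, +, − ⇒ H ≺ 0 ⇒ concave.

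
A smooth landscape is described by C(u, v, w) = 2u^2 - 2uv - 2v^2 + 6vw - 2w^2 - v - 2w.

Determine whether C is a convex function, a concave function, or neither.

C is quadratic, so its Hessian is the constant matrix H = [[4, -2, 0], [-2, -4, 6], [0, 6, -4]].
Leading principal minors: 4, -20, -64.
Neither pattern holds ⇒ H is indefinite ⇒ neither convex nor concave.

neither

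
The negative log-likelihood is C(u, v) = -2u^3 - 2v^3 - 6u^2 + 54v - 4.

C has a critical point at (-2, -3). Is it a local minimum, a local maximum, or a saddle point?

local minimum

The mixed partial ∂²C/∂u∂v is 0, so the Hessian at any point is diag(C_uu, C_vv) = diag(-12(u + 1), -12v).
At (-2, -3): H = diag(12, 36).
Both eigenvalues are positive, so H is positive definite: a local minimum.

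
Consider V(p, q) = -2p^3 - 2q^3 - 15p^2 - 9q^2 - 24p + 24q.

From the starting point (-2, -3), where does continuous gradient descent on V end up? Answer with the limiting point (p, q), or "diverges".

(-4, -4)

V is separable, so gradient descent decouples: p follows -∂V/∂p, q follows -∂V/∂q.
∂V/∂p = -6(p + 1)(p + 4); at p=-2 this is 12, so p decreases.
∂V/∂q = -6(q - 1)(q + 4); at q=-3 this is 24, so q decreases.
p converges to its nearest critical value -4 (a local min of the p-part); q converges to -4. The iterate converges to (-4, -4).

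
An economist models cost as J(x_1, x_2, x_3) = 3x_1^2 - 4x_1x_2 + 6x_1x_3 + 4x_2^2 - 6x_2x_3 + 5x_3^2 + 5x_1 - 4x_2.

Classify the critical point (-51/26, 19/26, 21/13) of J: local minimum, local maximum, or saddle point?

local minimum

The Hessian is constant: H = [[6, -4, 6], [-4, 8, -6], [6, -6, 10]].
Leading principal minors: Δ₁ = 6, Δ₂ = 32, Δ₃ = 104.
All leading minors are positive, so H is positive definite: a local minimum.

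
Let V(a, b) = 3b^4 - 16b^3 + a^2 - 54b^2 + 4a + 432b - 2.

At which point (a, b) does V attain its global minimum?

(-2, -3)

V(a,b) separates as P(a) + Q(b) − 2, so its minimum is min P + min Q − 2.
P'(a) = 2a + 4 vanishes at a ∈ {-2}; Q'(b) = 12(b - 4)(b - 3)(b + 3) vanishes at b ∈ {-3, 3, 4}.
Local minima of P (where P''>0): P(-2)=-4. Local minima of Q: Q(-3)=-1107, Q(4)=608.
So the global minimum of V is P(-2) + Q(-3) − 2 = -4 − 1107 − 2 = -1113, attained at (-2, -3).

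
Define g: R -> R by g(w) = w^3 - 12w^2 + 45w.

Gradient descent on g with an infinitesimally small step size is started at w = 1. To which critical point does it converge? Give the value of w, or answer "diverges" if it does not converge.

diverges

g'(w) = 3(w - 5)(w - 3), so g'(1) = 24.
Gradient descent moves in the -g' direction, i.e. w is decreasing.
There is no critical point below w=1, and g' keeps the same sign, so the iterate runs off to −∞.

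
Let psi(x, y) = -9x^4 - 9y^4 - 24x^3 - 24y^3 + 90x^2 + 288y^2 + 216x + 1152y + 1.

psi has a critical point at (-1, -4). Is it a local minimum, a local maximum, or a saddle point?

saddle point

The mixed partial ∂²psi/∂x∂y is 0, so the Hessian at any point is diag(psi_xx, psi_yy) = diag(36(-3x^2 - 4x + 5), 36(-3y^2 - 4y + 16)).
At (-1, -4): H = diag(216, -576).
The eigenvalues have opposite signs, so H is indefinite: a saddle point.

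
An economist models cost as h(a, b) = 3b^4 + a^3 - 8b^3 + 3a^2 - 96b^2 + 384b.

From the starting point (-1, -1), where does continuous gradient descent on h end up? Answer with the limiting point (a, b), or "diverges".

(0, -4)

h is separable, so gradient descent decouples: a follows -∂h/∂a, b follows -∂h/∂b.
∂h/∂a = 3a(a + 2); at a=-1 this is -3, so a increases.
∂h/∂b = 12(b - 4)(b - 2)(b + 4); at b=-1 this is 540, so b decreases.
a converges to its nearest critical value 0 (a local min of the a-part); b converges to -4. The iterate converges to (0, -4).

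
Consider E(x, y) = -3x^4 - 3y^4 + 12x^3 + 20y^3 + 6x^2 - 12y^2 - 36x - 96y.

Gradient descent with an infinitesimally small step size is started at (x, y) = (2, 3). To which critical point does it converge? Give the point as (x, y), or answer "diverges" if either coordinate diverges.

(1, 2)

E is separable, so gradient descent decouples: x follows -∂E/∂x, y follows -∂E/∂y.
∂E/∂x = -12(x - 3)(x - 1)(x + 1); at x=2 this is 36, so x decreases.
∂E/∂y = -12(y - 4)(y - 2)(y + 1); at y=3 this is 48, so y decreases.
x converges to its nearest critical value 1 (a local min of the x-part); y converges to 2. The iterate converges to (1, 2).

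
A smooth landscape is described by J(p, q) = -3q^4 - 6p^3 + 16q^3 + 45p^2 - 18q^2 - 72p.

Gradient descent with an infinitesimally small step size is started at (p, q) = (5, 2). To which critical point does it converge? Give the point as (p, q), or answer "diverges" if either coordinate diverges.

diverges

J is separable, so gradient descent decouples: p follows -∂J/∂p, q follows -∂J/∂q.
∂J/∂p = -18(p - 4)(p - 1); at p=5 this is -72, so p increases.
∂J/∂q = -12q(q - 3)(q - 1); at q=2 this is 24, so q decreases.
The p-coordinate has no critical point in that direction and runs off to infinity.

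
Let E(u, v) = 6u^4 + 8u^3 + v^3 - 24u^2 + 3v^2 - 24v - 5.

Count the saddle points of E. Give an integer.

E separates as a function of u plus a function of v, so ∇E=0 decouples.
∂E/∂u = 24u(u - 1)(u + 2) = 0 at u ∈ {-2, 0, 1}; ∂E/∂v = 3(v - 2)(v + 4) = 0 at v ∈ {-4, 2}.
The Hessian is diagonal: diag(E_uu, E_vv). Second derivatives: E_uu(-2)=144, E_uu(0)=-48, E_uu(1)=72; E_vv(-4)=-18, E_vv(2)=18.
Saddle points occur where the two diagonal entries have opposite signs: (-2, -4), (0, 2), (1, -4). Count: 3.

3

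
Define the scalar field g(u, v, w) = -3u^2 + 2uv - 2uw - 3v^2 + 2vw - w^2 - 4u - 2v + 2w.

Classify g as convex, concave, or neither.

concave

g is quadratic, so its Hessian is the constant matrix H = [[-6, 2, -2], [2, -6, 2], [-2, 2, -2]].
Leading principal minors: -6, 32, -32.
Signs alternate −, +, − ⇒ H ≺ 0 ⇒ concave.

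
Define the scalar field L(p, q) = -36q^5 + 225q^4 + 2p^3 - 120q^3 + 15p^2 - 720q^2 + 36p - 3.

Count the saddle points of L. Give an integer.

4

L separates as a function of p plus a function of q, so ∇L=0 decouples.
∂L/∂p = 6(p + 2)(p + 3) = 0 at p ∈ {-3, -2}; ∂L/∂q = -180q(q - 4)(q - 2)(q + 1) = 0 at q ∈ {-1, 0, 2, 4}.
The Hessian is diagonal: diag(L_pp, L_qq). Second derivatives: L_pp(-3)=-6, L_pp(-2)=6; L_qq(-1)=2700, L_qq(0)=-1440, L_qq(2)=2160, L_qq(4)=-7200.
Saddle points occur where the two diagonal entries have opposite signs: (-3, -1), (-3, 2), (-2, 0), (-2, 4). Count: 4.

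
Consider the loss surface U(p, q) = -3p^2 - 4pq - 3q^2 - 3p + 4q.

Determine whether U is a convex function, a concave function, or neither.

U is quadratic, so its Hessian is the constant matrix H = [[-6, -4], [-4, -6]].
det(H) = 20, tr(H) = -12.
det(H) > 0 and tr(H) < 0, so H is negative definite everywhere: concave.

concave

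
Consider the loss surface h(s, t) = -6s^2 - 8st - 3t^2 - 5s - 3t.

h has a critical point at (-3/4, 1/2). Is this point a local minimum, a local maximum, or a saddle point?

local maximum

The Hessian of h is constant: H = [[-12, -8], [-8, -6]].
det(H) = (-12)·(-6) − (-8)² = 8.
det(H) > 0 and tr(H) = -18 < 0, so H is negative definite and the point is a local maximum.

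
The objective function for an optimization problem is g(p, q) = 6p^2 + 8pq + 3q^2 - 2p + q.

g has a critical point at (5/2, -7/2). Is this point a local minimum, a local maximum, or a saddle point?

The Hessian of g is constant: H = [[12, 8], [8, 6]].
det(H) = 12·6 − 8² = 8.
det(H) > 0 and tr(H) = 18 > 0, so H is positive definite and the point is a local minimum.

local minimum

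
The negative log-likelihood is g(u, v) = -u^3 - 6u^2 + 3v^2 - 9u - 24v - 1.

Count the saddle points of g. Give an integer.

g separates as a function of u plus a function of v, so ∇g=0 decouples.
∂g/∂u = -3(u + 1)(u + 3) = 0 at u ∈ {-3, -1}; ∂g/∂v = 6(v - 4) = 0 at v ∈ {4}.
The Hessian is diagonal: diag(g_uu, g_vv). Second derivatives: g_uu(-3)=6, g_uu(-1)=-6; g_vv(4)=6.
Saddle points occur where the two diagonal entries have opposite signs: (-1, 4). Count: 1.

1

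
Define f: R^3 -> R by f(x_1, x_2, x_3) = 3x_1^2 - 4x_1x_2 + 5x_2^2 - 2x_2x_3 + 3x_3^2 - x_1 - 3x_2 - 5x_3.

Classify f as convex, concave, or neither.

convex

f is quadratic, so its Hessian is the constant matrix H = [[6, -4, 0], [-4, 10, -2], [0, -2, 6]].
Leading principal minors: 6, 44, 240.
All positive ⇒ H ≻ 0 ⇒ convex.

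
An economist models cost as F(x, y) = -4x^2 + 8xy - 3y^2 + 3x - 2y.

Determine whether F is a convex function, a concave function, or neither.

neither

F is quadratic, so its Hessian is the constant matrix H = [[-8, 8], [8, -6]].
det(H) = -16, tr(H) = -14.
det(H) < 0, so H is indefinite: neither convex nor concave.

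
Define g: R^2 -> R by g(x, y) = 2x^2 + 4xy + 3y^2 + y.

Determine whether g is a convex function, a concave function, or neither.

convex

g is quadratic, so its Hessian is the constant matrix H = [[4, 4], [4, 6]].
det(H) = 8, tr(H) = 10.
det(H) > 0 and tr(H) > 0, so H is positive definite everywhere: convex.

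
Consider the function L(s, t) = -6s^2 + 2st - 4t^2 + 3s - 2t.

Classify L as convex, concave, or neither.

concave

L is quadratic, so its Hessian is the constant matrix H = [[-12, 2], [2, -8]].
det(H) = 92, tr(H) = -20.
det(H) > 0 and tr(H) < 0, so H is negative definite everywhere: concave.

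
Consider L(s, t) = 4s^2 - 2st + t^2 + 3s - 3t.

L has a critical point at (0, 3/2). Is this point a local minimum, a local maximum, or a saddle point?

The Hessian of L is constant: H = [[8, -2], [-2, 2]].
det(H) = 8·2 − (-2)² = 12.
det(H) > 0 and tr(H) = 10 > 0, so H is positive definite and the point is a local minimum.

local minimum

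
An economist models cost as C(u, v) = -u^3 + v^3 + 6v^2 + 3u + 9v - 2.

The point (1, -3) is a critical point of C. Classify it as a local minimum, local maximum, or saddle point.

local maximum

The mixed partial ∂²C/∂u∂v is 0, so the Hessian at any point is diag(C_uu, C_vv) = diag(-6u, 6(v + 2)).
At (1, -3): H = diag(-6, -6).
Both eigenvalues are negative, so H is negative definite: a local maximum.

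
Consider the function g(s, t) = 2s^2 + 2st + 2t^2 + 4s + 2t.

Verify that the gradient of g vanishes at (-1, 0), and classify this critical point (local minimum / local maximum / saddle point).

∇g = (4s + 2t + 4, 2s + 4t + 2); substituting (-1, 0) gives ∇g = (0, 0), so (-1, 0) is indeed a critical point.
The Hessian of g is constant: H = [[4, 2], [2, 4]].
det(H) = 4·4 − 2² = 12.
det(H) > 0 and tr(H) = 8 > 0, so H is positive definite and the point is a local minimum.

local minimum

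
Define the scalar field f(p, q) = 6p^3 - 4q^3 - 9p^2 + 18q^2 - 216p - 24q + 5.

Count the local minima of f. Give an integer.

f separates as a function of p plus a function of q, so ∇f=0 decouples.
∂f/∂p = 18(p - 4)(p + 3) = 0 at p ∈ {-3, 4}; ∂f/∂q = -12(q - 2)(q - 1) = 0 at q ∈ {1, 2}.
The Hessian is diagonal: diag(f_pp, f_qq). Second derivatives: f_pp(-3)=-126, f_pp(4)=126; f_qq(1)=12, f_qq(2)=-12.
Local minima occur where both diagonal entries positive: (4, 1). Count: 1.

1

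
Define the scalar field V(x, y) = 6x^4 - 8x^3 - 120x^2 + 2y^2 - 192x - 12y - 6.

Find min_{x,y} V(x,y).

-1688

V(x,y) separates as P(x) + Q(y) − 6, so its minimum is min P + min Q − 6.
P'(x) = 24(x - 4)(x + 1)(x + 2) vanishes at x ∈ {-2, -1, 4}; Q'(y) = 4y - 12 vanishes at y ∈ {3}.
Local minima of P (where P''>0): P(-2)=64, P(4)=-1664. Local minima of Q: Q(3)=-18.
So the global minimum of V is P(4) + Q(3) − 6 = -1664 − 18 − 6 = -1688, attained at (4, 3).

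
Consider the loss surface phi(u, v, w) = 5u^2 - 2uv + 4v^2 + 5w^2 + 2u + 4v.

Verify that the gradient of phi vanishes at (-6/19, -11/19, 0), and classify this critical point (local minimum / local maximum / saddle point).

∇phi = (10u - 2v + 2, -2u + 8v + 4, 10w); substituting (-6/19, -11/19, 0) gives ∇phi = (0, 0, 0), so (-6/19, -11/19, 0) is indeed a critical point.
The Hessian is constant: H = [[10, -2, 0], [-2, 8, 0], [0, 0, 10]].
Leading principal minors: Δ₁ = 10, Δ₂ = 76, Δ₃ = 760.
All leading minors are positive, so H is positive definite: a local minimum.

local minimum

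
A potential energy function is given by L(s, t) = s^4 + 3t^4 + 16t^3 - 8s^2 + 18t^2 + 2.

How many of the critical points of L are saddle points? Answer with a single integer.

4

L separates as a function of s plus a function of t, so ∇L=0 decouples.
∂L/∂s = 4s(s - 2)(s + 2) = 0 at s ∈ {-2, 0, 2}; ∂L/∂t = 12t(t + 1)(t + 3) = 0 at t ∈ {-3, -1, 0}.
The Hessian is diagonal: diag(L_ss, L_tt). Second derivatives: L_ss(-2)=32, L_ss(0)=-16, L_ss(2)=32; L_tt(-3)=72, L_tt(-1)=-24, L_tt(0)=36.
Saddle points occur where the two diagonal entries have opposite signs: (-2, -1), (0, -3), (0, 0), (2, -1). Count: 4.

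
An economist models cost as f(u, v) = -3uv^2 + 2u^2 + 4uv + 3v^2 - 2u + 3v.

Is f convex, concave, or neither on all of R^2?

The term -3uv^2 is cubic, so the Hessian is not constant.
∂²f/∂v² = -6u + 6, which takes both signs as u varies (negative for sufficiently large u). A diagonal entry of the Hessian changing sign means the Hessian is neither positive- nor negative-semidefinite on all of R^2.

neither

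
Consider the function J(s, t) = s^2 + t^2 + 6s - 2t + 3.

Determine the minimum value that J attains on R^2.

J(s,t) separates as P(s) + Q(t) + 3, so its minimum is min P + min Q + 3.
P'(s) = 2s + 6 vanishes at s ∈ {-3}; Q'(t) = 2(t - 1) vanishes at t ∈ {1}.
Local minima of P (where P''>0): P(-3)=-9. Local minima of Q: Q(1)=-1.
So the global minimum of J is P(-3) + Q(1) + 3 = -9 − 1 + 3 = -7, attained at (-3, 1).

-7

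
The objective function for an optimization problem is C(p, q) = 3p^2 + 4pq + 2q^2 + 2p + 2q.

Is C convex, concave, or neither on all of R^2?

convex

C is quadratic, so its Hessian is the constant matrix H = [[6, 4], [4, 4]].
det(H) = 8, tr(H) = 10.
det(H) > 0 and tr(H) > 0, so H is positive definite everywhere: convex.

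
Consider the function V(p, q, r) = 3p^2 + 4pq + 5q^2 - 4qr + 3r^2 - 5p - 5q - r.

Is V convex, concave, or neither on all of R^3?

V is quadratic, so its Hessian is the constant matrix H = [[6, 4, 0], [4, 10, -4], [0, -4, 6]].
Leading principal minors: 6, 44, 168.
All positive ⇒ H ≻ 0 ⇒ convex.

convex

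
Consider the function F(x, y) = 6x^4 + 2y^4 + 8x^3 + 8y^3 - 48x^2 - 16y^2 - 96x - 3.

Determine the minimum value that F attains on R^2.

F(x,y) separates as P(x) + Q(y) − 3, so its minimum is min P + min Q − 3.
P'(x) = 24(x - 2)(x + 1)(x + 2) vanishes at x ∈ {-2, -1, 2}; Q'(y) = 8y(y - 1)(y + 4) vanishes at y ∈ {-4, 0, 1}.
Local minima of P (where P''>0): P(-2)=32, P(2)=-224. Local minima of Q: Q(-4)=-256, Q(1)=-6.
So the global minimum of F is P(2) + Q(-4) − 3 = -224 − 256 − 3 = -483, attained at (2, -4).

-483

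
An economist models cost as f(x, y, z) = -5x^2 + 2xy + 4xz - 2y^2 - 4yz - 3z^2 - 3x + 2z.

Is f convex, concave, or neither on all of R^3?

f is quadratic, so its Hessian is the constant matrix H = [[-10, 2, 4], [2, -4, -4], [4, -4, -6]].
Leading principal minors: -10, 36, -56.
Signs alternate −, +, − ⇒ H ≺ 0 ⇒ concave.

concave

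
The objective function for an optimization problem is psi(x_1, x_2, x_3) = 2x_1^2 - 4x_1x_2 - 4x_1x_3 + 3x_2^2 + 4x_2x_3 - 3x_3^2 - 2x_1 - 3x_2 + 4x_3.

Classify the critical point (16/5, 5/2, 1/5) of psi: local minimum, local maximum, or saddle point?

saddle point

The Hessian is constant: H = [[4, -4, -4], [-4, 6, 4], [-4, 4, -6]].
Leading principal minors: Δ₁ = 4, Δ₂ = 8, Δ₃ = -80.
The minors fit neither the all-positive nor the alternating-sign pattern, so H is indefinite: a saddle point.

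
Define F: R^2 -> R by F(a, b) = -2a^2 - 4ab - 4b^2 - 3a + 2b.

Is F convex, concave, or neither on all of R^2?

F is quadratic, so its Hessian is the constant matrix H = [[-4, -4], [-4, -8]].
det(H) = 16, tr(H) = -12.
det(H) > 0 and tr(H) < 0, so H is negative definite everywhere: concave.

concave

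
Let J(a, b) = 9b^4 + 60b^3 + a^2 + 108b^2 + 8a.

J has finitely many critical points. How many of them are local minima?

2

J separates as a function of a plus a function of b, so ∇J=0 decouples.
∂J/∂a = 2(a + 4) = 0 at a ∈ {-4}; ∂J/∂b = 36b(b + 2)(b + 3) = 0 at b ∈ {-3, -2, 0}.
The Hessian is diagonal: diag(J_aa, J_bb). Second derivatives: J_aa(-4)=2; J_bb(-3)=108, J_bb(-2)=-72, J_bb(0)=216.
Local minima occur where both diagonal entries positive: (-4, -3), (-4, 0). Count: 2.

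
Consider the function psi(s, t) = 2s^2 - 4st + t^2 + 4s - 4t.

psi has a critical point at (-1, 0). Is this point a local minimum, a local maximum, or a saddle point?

The Hessian of psi is constant: H = [[4, -4], [-4, 2]].
det(H) = 4·2 − (-4)² = -8.
Since det(H) < 0, H is indefinite and the critical point is a saddle point.

saddle point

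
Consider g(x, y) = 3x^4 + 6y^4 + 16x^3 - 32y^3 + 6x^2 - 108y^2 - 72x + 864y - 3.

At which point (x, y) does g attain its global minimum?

g(x,y) separates as P(x) + Q(y) − 3, so its minimum is min P + min Q − 3.
P'(x) = 12(x - 1)(x + 2)(x + 3) vanishes at x ∈ {-3, -2, 1}; Q'(y) = 24(y - 4)(y - 3)(y + 3) vanishes at y ∈ {-3, 3, 4}.
Local minima of P (where P''>0): P(-3)=81, P(1)=-47. Local minima of Q: Q(-3)=-2214, Q(4)=1216.
So the global minimum of g is P(1) + Q(-3) − 3 = -47 − 2214 − 3 = -2264, attained at (1, -3).

(1, -3)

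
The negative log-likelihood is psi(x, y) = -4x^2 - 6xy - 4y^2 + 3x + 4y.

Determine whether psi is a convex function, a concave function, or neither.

concave

psi is quadratic, so its Hessian is the constant matrix H = [[-8, -6], [-6, -8]].
det(H) = 28, tr(H) = -16.
det(H) > 0 and tr(H) < 0, so H is negative definite everywhere: concave.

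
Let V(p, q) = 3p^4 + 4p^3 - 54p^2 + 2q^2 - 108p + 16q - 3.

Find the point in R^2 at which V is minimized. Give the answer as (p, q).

(3, -4)

V(p,q) separates as A(p) + B(q) − 3, so its minimum is min A + min B − 3.
A'(p) = 12(p - 3)(p + 1)(p + 3) vanishes at p ∈ {-3, -1, 3}; B'(q) = 4q + 16 vanishes at q ∈ {-4}.
Local minima of A (where A''>0): A(-3)=-27, A(3)=-459. Local minima of B: B(-4)=-32.
So the global minimum of V is A(3) + B(-4) − 3 = -459 − 32 − 3 = -494, attained at (3, -4).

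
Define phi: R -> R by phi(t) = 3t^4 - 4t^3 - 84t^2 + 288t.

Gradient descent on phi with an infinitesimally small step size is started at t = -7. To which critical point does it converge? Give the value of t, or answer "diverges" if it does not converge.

-4

phi'(t) = 12(t - 3)(t - 2)(t + 4), so phi'(-7) = -3240.
Gradient descent moves in the -phi' direction, i.e. t is increasing.
The nearest critical point in that direction is t = -4, where phi'' = 504 > 0 (a local minimum). The iterate converges there.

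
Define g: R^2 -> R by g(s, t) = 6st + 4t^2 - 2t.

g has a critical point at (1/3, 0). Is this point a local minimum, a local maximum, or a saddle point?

saddle point

The Hessian of g is constant: H = [[0, 6], [6, 8]].
det(H) = 0·8 − 6² = -36.
Since det(H) < 0, H is indefinite and the critical point is a saddle point.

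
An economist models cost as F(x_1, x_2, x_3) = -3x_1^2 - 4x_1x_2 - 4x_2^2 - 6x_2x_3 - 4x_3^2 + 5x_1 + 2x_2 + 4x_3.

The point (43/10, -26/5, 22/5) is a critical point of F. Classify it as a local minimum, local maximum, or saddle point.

The Hessian is constant: H = [[-6, -4, 0], [-4, -8, -6], [0, -6, -8]].
Leading principal minors: Δ₁ = -6, Δ₂ = 32, Δ₃ = -40.
The minors alternate sign starting negative (−, +, −), so H is negative definite: a local maximum.

local maximum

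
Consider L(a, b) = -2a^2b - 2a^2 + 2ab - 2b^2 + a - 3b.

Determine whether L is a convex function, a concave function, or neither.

neither

The term -2a^2b is cubic, so the Hessian is not constant.
∂²L/∂a² = -4b - 4, which takes both signs as b varies (negative for sufficiently large b). A diagonal entry of the Hessian changing sign means the Hessian is neither positive- nor negative-semidefinite on all of R^2.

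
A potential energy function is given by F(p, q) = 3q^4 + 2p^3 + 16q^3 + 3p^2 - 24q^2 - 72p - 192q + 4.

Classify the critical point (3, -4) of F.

The mixed partial ∂²F/∂p∂q is 0, so the Hessian at any point is diag(F_pp, F_qq) = diag(6(2p + 1), 12(3q^2 + 8q - 4)).
At (3, -4): H = diag(42, 144).
Both eigenvalues are positive, so H is positive definite: a local minimum.

local minimum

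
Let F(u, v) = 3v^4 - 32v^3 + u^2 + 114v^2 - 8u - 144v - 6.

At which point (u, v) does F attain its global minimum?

F(u,v) separates as P(u) + Q(v) − 6, so its minimum is min P + min Q − 6.
P'(u) = 2u - 8 vanishes at u ∈ {4}; Q'(v) = 12(v - 4)(v - 3)(v - 1) vanishes at v ∈ {1, 3, 4}.
Local minima of P (where P''>0): P(4)=-16. Local minima of Q: Q(1)=-59, Q(4)=-32.
So the global minimum of F is P(4) + Q(1) − 6 = -16 − 59 − 6 = -81, attained at (4, 1).

(4, 1)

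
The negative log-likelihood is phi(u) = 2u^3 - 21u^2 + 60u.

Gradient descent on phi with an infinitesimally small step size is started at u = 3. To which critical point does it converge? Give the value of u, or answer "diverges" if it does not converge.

5

phi'(u) = 6(u - 5)(u - 2), so phi'(3) = -12.
Gradient descent moves in the -phi' direction, i.e. u is increasing.
The nearest critical point in that direction is u = 5, where phi'' = 18 > 0 (a local minimum). The iterate converges there.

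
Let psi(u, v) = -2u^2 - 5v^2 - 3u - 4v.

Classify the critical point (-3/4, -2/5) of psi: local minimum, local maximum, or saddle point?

The Hessian of psi is constant: H = [[-4, 0], [0, -10]].
det(H) = (-4)·(-10) − 0² = 40.
det(H) > 0 and tr(H) = -14 < 0, so H is negative definite and the point is a local maximum.

local maximum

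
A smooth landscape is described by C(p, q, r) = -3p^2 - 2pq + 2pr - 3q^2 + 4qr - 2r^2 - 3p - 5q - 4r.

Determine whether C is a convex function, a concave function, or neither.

concave

C is quadratic, so its Hessian is the constant matrix H = [[-6, -2, 2], [-2, -6, 4], [2, 4, -4]].
Leading principal minors: -6, 32, -40.
Signs alternate −, +, − ⇒ H ≺ 0 ⇒ concave.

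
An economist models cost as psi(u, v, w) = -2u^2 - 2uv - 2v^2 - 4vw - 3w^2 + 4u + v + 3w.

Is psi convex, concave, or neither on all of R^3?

concave

psi is quadratic, so its Hessian is the constant matrix H = [[-4, -2, 0], [-2, -4, -4], [0, -4, -6]].
Leading principal minors: -4, 12, -8.
Signs alternate −, +, − ⇒ H ≺ 0 ⇒ concave.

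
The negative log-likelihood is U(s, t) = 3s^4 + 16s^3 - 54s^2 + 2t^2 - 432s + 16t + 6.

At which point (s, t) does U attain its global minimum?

(3, -4)

U(s,t) separates as P(s) + Q(t) + 6, so its minimum is min P + min Q + 6.
P'(s) = 12(s - 3)(s + 3)(s + 4) vanishes at s ∈ {-4, -3, 3}; Q'(t) = 4(t + 4) vanishes at t ∈ {-4}.
Local minima of P (where P''>0): P(-4)=608, P(3)=-1107. Local minima of Q: Q(-4)=-32.
So the global minimum of U is P(3) + Q(-4) + 6 = -1107 − 32 + 6 = -1133, attained at (3, -4).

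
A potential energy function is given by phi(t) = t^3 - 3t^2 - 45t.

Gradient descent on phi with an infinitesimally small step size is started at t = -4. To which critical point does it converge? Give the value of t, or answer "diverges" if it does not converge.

diverges

phi'(t) = 3(t - 5)(t + 3), so phi'(-4) = 27.
Gradient descent moves in the -phi' direction, i.e. t is decreasing.
There is no critical point below t=-4, and phi' keeps the same sign, so the iterate runs off to −∞.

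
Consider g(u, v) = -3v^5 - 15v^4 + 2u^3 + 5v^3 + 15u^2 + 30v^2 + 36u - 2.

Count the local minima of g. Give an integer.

2

g separates as a function of u plus a function of v, so ∇g=0 decouples.
∂g/∂u = 6(u + 2)(u + 3) = 0 at u ∈ {-3, -2}; ∂g/∂v = -15v(v - 1)(v + 1)(v + 4) = 0 at v ∈ {-4, -1, 0, 1}.
The Hessian is diagonal: diag(g_uu, g_vv). Second derivatives: g_uu(-3)=-6, g_uu(-2)=6; g_vv(-4)=900, g_vv(-1)=-90, g_vv(0)=60, g_vv(1)=-150.
Local minima occur where both diagonal entries positive: (-2, -4), (-2, 0). Count: 2.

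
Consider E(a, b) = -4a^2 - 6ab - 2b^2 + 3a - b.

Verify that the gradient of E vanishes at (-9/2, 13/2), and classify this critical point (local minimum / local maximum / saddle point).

∇E = (-8a - 6b + 3, -6a - 4b - 1); substituting (-9/2, 13/2) gives ∇E = (0, 0), so (-9/2, 13/2) is indeed a critical point.
The Hessian of E is constant: H = [[-8, -6], [-6, -4]].
det(H) = (-8)·(-4) − (-6)² = -4.
Since det(H) < 0, H is indefinite and the critical point is a saddle point.

saddle point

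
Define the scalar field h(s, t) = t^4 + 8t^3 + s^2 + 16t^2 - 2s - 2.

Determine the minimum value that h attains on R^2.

-3

h(s,t) separates as P(s) + Q(t) − 2, so its minimum is min P + min Q − 2.
P'(s) = 2s - 2 vanishes at s ∈ {1}; Q'(t) = 4t(t + 2)(t + 4) vanishes at t ∈ {-4, -2, 0}.
Local minima of P (where P''>0): P(1)=-1. Local minima of Q: Q(-4)=0, Q(0)=0.
So the global minimum of h is P(1) + Q(-4) − 2 = -1 + 0 − 2 = -3, attained at (1, -4).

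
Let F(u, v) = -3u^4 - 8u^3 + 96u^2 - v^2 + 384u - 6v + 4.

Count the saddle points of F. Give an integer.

1

F separates as a function of u plus a function of v, so ∇F=0 decouples.
∂F/∂u = -12(u - 4)(u + 2)(u + 4) = 0 at u ∈ {-4, -2, 4}; ∂F/∂v = -2(v + 3) = 0 at v ∈ {-3}.
The Hessian is diagonal: diag(F_uu, F_vv). Second derivatives: F_uu(-4)=-192, F_uu(-2)=144, F_uu(4)=-576; F_vv(-3)=-2.
Saddle points occur where the two diagonal entries have opposite signs: (-2, -3). Count: 1.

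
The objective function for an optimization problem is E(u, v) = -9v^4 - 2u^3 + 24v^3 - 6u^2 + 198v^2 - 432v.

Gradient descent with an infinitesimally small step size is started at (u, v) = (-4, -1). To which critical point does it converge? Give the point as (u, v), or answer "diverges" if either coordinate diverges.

(-2, 1)

E is separable, so gradient descent decouples: u follows -∂E/∂u, v follows -∂E/∂v.
∂E/∂u = -6u(u + 2); at u=-4 this is -48, so u increases.
∂E/∂v = -36(v - 4)(v - 1)(v + 3); at v=-1 this is -720, so v increases.
u converges to its nearest critical value -2 (a local min of the u-part); v converges to 1. The iterate converges to (-2, 1).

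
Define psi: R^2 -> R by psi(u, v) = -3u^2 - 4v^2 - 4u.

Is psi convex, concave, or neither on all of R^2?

psi is quadratic, so its Hessian is the constant matrix H = [[-6, 0], [0, -8]].
det(H) = 48, tr(H) = -14.
det(H) > 0 and tr(H) < 0, so H is negative definite everywhere: concave.

concave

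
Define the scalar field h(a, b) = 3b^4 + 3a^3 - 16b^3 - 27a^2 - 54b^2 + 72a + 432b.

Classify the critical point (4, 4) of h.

The mixed partial ∂²h/∂a∂b is 0, so the Hessian at any point is diag(h_aa, h_bb) = diag(18(a - 3), 12(3b^2 - 8b - 9)).
At (4, 4): H = diag(18, 84).
Both eigenvalues are positive, so H is positive definite: a local minimum.

local minimum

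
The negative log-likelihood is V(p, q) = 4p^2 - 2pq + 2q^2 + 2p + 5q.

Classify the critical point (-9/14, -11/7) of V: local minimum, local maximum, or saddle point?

The Hessian of V is constant: H = [[8, -2], [-2, 4]].
det(H) = 8·4 − (-2)² = 28.
det(H) > 0 and tr(H) = 12 > 0, so H is positive definite and the point is a local minimum.

local minimum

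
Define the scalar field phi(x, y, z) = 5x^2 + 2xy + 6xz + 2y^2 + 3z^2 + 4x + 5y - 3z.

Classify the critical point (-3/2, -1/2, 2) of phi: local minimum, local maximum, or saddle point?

The Hessian is constant: H = [[10, 2, 6], [2, 4, 0], [6, 0, 6]].
Leading principal minors: Δ₁ = 10, Δ₂ = 36, Δ₃ = 72.
All leading minors are positive, so H is positive definite: a local minimum.

local minimum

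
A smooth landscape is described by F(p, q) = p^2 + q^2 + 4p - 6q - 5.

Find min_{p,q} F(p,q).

-18

F(p,q) separates as A(p) + B(q) − 5, so its minimum is min A + min B − 5.
A'(p) = 2p + 4 vanishes at p ∈ {-2}; B'(q) = 2q - 6 vanishes at q ∈ {3}.
Local minima of A (where A''>0): A(-2)=-4. Local minima of B: B(3)=-9.
So the global minimum of F is A(-2) + B(3) − 5 = -4 − 9 − 5 = -18, attained at (-2, 3).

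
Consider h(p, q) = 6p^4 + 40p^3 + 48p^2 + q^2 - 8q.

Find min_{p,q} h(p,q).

h(p,q) separates as A(p) + B(q), so its minimum is min A + min B.
A'(p) = 24p(p + 1)(p + 4) vanishes at p ∈ {-4, -1, 0}; B'(q) = 2q - 8 vanishes at q ∈ {4}.
Local minima of A (where A''>0): A(-4)=-256, A(0)=0. Local minima of B: B(4)=-16.
So the global minimum of h is A(-4) + B(4) = -256 − 16 = -272, attained at (-4, 4).

-272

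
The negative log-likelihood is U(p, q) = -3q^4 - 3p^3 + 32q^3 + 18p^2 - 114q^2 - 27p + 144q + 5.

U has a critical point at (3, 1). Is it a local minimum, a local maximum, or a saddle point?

local maximum

The mixed partial ∂²U/∂p∂q is 0, so the Hessian at any point is diag(U_pp, U_qq) = diag(18(-p + 2), 12(-3q^2 + 16q - 19)).
At (3, 1): H = diag(-18, -72).
Both eigenvalues are negative, so H is negative definite: a local maximum.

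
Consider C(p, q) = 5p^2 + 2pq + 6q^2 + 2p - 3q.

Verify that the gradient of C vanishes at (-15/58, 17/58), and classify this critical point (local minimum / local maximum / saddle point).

∇C = (10p + 2q + 2, 2p + 12q - 3); substituting (-15/58, 17/58) gives ∇C = (0, 0), so (-15/58, 17/58) is indeed a critical point.
The Hessian of C is constant: H = [[10, 2], [2, 12]].
det(H) = 10·12 − 2² = 116.
det(H) > 0 and tr(H) = 22 > 0, so H is positive definite and the point is a local minimum.

local minimum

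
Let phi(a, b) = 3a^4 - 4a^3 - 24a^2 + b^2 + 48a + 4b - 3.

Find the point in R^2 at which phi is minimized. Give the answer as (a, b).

(-2, -2)

phi(a,b) separates as P(a) + Q(b) − 3, so its minimum is min P + min Q − 3.
P'(a) = 12(a - 2)(a - 1)(a + 2) vanishes at a ∈ {-2, 1, 2}; Q'(b) = 2b + 4 vanishes at b ∈ {-2}.
Local minima of P (where P''>0): P(-2)=-112, P(2)=16. Local minima of Q: Q(-2)=-4.
So the global minimum of phi is P(-2) + Q(-2) − 3 = -112 − 4 − 3 = -119, attained at (-2, -2).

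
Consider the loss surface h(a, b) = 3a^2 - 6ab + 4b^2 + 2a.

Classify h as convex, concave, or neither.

convex

h is quadratic, so its Hessian is the constant matrix H = [[6, -6], [-6, 8]].
det(H) = 12, tr(H) = 14.
det(H) > 0 and tr(H) > 0, so H is positive definite everywhere: convex.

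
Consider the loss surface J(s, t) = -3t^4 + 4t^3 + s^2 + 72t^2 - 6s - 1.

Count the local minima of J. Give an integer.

1

J separates as a function of s plus a function of t, so ∇J=0 decouples.
∂J/∂s = 2(s - 3) = 0 at s ∈ {3}; ∂J/∂t = -12t(t - 4)(t + 3) = 0 at t ∈ {-3, 0, 4}.
The Hessian is diagonal: diag(J_ss, J_tt). Second derivatives: J_ss(3)=2; J_tt(-3)=-252, J_tt(0)=144, J_tt(4)=-336.
Local minima occur where both diagonal entries positive: (3, 0). Count: 1.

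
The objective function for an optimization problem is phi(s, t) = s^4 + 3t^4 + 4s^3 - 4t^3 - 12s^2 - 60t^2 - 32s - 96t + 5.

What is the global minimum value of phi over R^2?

-891

phi(s,t) separates as P(s) + Q(t) + 5, so its minimum is min P + min Q + 5.
P'(s) = 4(s - 2)(s + 1)(s + 4) vanishes at s ∈ {-4, -1, 2}; Q'(t) = 12(t - 4)(t + 1)(t + 2) vanishes at t ∈ {-2, -1, 4}.
Local minima of P (where P''>0): P(-4)=-64, P(2)=-64. Local minima of Q: Q(-2)=32, Q(4)=-832.
So the global minimum of phi is P(-4) + Q(4) + 5 = -64 − 832 + 5 = -891, attained at (-4, 4).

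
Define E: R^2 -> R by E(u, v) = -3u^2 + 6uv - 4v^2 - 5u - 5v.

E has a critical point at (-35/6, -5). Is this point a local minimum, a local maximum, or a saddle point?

local maximum

The Hessian of E is constant: H = [[-6, 6], [6, -8]].
det(H) = (-6)·(-8) − 6² = 12.
det(H) > 0 and tr(H) = -14 < 0, so H is negative definite and the point is a local maximum.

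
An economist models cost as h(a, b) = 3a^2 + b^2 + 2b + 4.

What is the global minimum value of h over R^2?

3

h(a,b) separates as P(a) + Q(b) + 4, so its minimum is min P + min Q + 4.
P'(a) = 6a vanishes at a ∈ {0}; Q'(b) = 2b + 2 vanishes at b ∈ {-1}.
Local minima of P (where P''>0): P(0)=0. Local minima of Q: Q(-1)=-1.
So the global minimum of h is P(0) + Q(-1) + 4 = 0 − 1 + 4 = 3, attained at (0, -1).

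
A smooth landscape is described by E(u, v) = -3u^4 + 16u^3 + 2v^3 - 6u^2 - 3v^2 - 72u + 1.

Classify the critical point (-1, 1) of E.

saddle point

The mixed partial ∂²E/∂u∂v is 0, so the Hessian at any point is diag(E_uu, E_vv) = diag(12(-3u^2 + 8u - 1), 6(2v - 1)).
At (-1, 1): H = diag(-144, 6).
The eigenvalues have opposite signs, so H is indefinite: a saddle point.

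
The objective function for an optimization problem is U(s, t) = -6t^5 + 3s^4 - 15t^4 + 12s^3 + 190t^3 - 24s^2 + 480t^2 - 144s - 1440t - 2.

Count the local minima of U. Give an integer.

4

U separates as a function of s plus a function of t, so ∇U=0 decouples.
∂U/∂s = 12(s - 2)(s + 2)(s + 3) = 0 at s ∈ {-3, -2, 2}; ∂U/∂t = -30(t - 4)(t - 1)(t + 3)(t + 4) = 0 at t ∈ {-4, -3, 1, 4}.
The Hessian is diagonal: diag(U_ss, U_tt). Second derivatives: U_ss(-3)=60, U_ss(-2)=-48, U_ss(2)=240; U_tt(-4)=1200, U_tt(-3)=-840, U_tt(1)=1800, U_tt(4)=-5040.
Local minima occur where both diagonal entries positive: (-3, -4), (-3, 1), (2, -4), (2, 1). Count: 4.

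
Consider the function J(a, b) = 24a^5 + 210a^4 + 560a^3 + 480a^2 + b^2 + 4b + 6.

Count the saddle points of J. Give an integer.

J separates as a function of a plus a function of b, so ∇J=0 decouples.
∂J/∂a = 120a(a + 1)(a + 2)(a + 4) = 0 at a ∈ {-4, -2, -1, 0}; ∂J/∂b = 2(b + 2) = 0 at b ∈ {-2}.
The Hessian is diagonal: diag(J_aa, J_bb). Second derivatives: J_aa(-4)=-2880, J_aa(-2)=480, J_aa(-1)=-360, J_aa(0)=960; J_bb(-2)=2.
Saddle points occur where the two diagonal entries have opposite signs: (-4, -2), (-1, -2). Count: 2.

2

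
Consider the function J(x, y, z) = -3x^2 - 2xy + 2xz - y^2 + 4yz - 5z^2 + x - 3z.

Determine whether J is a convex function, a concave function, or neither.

J is quadratic, so its Hessian is the constant matrix H = [[-6, -2, 2], [-2, -2, 4], [2, 4, -10]].
Leading principal minors: -6, 8, -8.
Signs alternate −, +, − ⇒ H ≺ 0 ⇒ concave.

concave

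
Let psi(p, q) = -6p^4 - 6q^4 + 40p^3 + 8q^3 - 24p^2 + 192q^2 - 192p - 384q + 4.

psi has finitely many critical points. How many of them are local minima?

psi separates as a function of p plus a function of q, so ∇psi=0 decouples.
∂psi/∂p = -24(p - 4)(p - 2)(p + 1) = 0 at p ∈ {-1, 2, 4}; ∂psi/∂q = -24(q - 4)(q - 1)(q + 4) = 0 at q ∈ {-4, 1, 4}.
The Hessian is diagonal: diag(psi_pp, psi_qq). Second derivatives: psi_pp(-1)=-360, psi_pp(2)=144, psi_pp(4)=-240; psi_qq(-4)=-960, psi_qq(1)=360, psi_qq(4)=-576.
Local minima occur where both diagonal entries positive: (2, 1). Count: 1.

1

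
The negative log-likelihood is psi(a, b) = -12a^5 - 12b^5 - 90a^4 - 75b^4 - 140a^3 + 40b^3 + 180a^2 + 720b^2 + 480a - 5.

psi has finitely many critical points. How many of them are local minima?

4

psi separates as a function of a plus a function of b, so ∇psi=0 decouples.
∂psi/∂a = -60(a - 1)(a + 1)(a + 2)(a + 4) = 0 at a ∈ {-4, -2, -1, 1}; ∂psi/∂b = -60b(b - 2)(b + 3)(b + 4) = 0 at b ∈ {-4, -3, 0, 2}.
The Hessian is diagonal: diag(psi_aa, psi_bb). Second derivatives: psi_aa(-4)=1800, psi_aa(-2)=-360, psi_aa(-1)=360, psi_aa(1)=-1800; psi_bb(-4)=1440, psi_bb(-3)=-900, psi_bb(0)=1440, psi_bb(2)=-3600.
Local minima occur where both diagonal entries positive: (-4, -4), (-4, 0), (-1, -4), (-1, 0). Count: 4.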